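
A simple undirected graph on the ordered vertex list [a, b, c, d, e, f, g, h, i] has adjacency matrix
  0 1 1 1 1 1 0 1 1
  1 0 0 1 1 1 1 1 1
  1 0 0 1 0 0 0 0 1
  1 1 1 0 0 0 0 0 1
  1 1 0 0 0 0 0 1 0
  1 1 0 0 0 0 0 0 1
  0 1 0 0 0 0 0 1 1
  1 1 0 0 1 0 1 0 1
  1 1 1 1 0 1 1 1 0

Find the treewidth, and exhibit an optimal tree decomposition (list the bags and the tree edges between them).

Treewidth 3.
Bags: B1 = {a, b, d, i}  B2 = {a, b, h, i}  B3 = {a, b, f, i}  B4 = {b, g, h, i}  B5 = {a, c, d, i}  B6 = {a, b, e, h}
Tree: B1–B2, B2–B3, B2–B4, B1–B5, B2–B6

Every bag has size at most 4, so the width is 4 − 1 = 3 and tw(G) ≤ 3. For the lower bound, the 4 vertices {a, c, d, i} are pairwise adjacent, and any tree decomposition puts a clique entirely inside one bag — forcing width ≥ 3. Combining the bounds, tw(G) = 3.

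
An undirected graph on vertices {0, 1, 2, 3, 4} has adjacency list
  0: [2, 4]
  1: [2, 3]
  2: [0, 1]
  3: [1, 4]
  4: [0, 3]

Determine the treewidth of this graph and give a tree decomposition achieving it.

Every bag has size at most 3, so the width is 3 − 1 = 2 and tw(G) ≤ 2. For the lower bound, G contains the cycle 1–2–0–4–3–1, so G is not a forest; only forests have treewidth ≤ 1, hence tw(G) ≥ 2. Hence tw(G) = 2 exactly.

Treewidth 2.
One such decomposition:
Bags: B1 = {0, 1, 2}  B2 = {0, 1, 4}  B3 = {1, 3, 4}
Tree: B1–B2, B2–B3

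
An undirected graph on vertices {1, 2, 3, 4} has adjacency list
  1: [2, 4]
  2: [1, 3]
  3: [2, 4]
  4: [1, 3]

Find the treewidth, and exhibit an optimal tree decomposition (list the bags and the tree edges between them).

The largest bag has 3 vertices, giving width 2; this decomposition certifies tw(G) ≤ 2. The edges 4–1–2–3–4 form a cycle, so G is not a tree and its treewidth is at least 2. Therefore the treewidth is 2.

Treewidth 2.
One such decomposition:
Bags: B1 = {1, 2, 4}  B2 = {2, 3, 4}
Tree: B1–B2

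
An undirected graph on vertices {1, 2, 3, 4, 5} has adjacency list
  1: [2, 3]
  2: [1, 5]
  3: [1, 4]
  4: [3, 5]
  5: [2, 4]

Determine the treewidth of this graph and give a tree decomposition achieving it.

Every bag has size at most 3, so the width is 3 − 1 = 2 and tw(G) ≤ 2. For the lower bound, G contains the cycle 5–2–1–3–4–5, so G is not a forest; only forests have treewidth ≤ 1, hence tw(G) ≥ 2. Hence tw(G) = 2 exactly.

Treewidth 2.
Bags: B1 = {1, 2, 5}  B2 = {1, 3, 5}  B3 = {3, 4, 5}
Tree: B1–B2, B2–B3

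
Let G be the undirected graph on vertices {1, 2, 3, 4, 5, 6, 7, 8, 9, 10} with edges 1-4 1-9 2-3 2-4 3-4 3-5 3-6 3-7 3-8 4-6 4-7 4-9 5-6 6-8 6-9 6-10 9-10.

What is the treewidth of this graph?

2

A width-2 tree decomposition is:
Bags: B1 = {3, 4, 6}  B2 = {3, 5, 6}  B3 = {4, 6, 9}  B4 = {1, 4, 9}  B5 = {3, 6, 8}  B6 = {3, 4, 7}  B7 = {6, 9, 10}  B8 = {2, 3, 4}
Tree: B1–B2, B1–B3, B3–B4, B1–B5, B1–B6, B3–B7, B6–B8
Each bag holds 3 vertices, so the decomposition has width 2, which upper-bounds the treewidth. On the other hand G contains the 3-clique {1, 4, 9}. A clique must lie in a single bag of any decomposition, so no decomposition can have width below 2. Therefore the treewidth is 2.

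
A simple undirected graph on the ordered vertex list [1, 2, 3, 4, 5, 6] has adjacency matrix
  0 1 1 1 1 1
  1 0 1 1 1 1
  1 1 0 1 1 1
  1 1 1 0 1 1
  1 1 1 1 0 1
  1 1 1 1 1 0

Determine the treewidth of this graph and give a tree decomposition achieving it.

Treewidth 5.
One such decomposition:
Bags: B1 = {1, 2, 3, 4, 5, 6}
Tree: (single bag)

With just one bag of size 6, the width is 6 − 1 = 5, so tw(G) ≤ 5. On the other hand G contains the 6-clique {1, 2, 3, 4, 5, 6}. A clique must lie in a single bag of any decomposition, so no decomposition can have width below 5. The upper and lower bounds meet at 5, so that is the treewidth.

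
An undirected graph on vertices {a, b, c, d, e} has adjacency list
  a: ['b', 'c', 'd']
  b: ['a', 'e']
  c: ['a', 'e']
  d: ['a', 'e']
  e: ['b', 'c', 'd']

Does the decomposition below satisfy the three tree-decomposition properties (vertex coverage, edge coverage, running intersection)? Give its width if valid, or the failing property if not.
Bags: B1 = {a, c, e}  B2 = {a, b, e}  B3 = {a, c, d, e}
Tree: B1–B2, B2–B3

No — bags containing vertex c are not connected in the tree.

A tree decomposition must satisfy three properties: every vertex lies in some bag; for every edge, both endpoints lie together in some bag; and for every vertex, the bags containing it form a connected subtree. Here bags containing vertex c are not connected in the tree, so the decomposition is invalid.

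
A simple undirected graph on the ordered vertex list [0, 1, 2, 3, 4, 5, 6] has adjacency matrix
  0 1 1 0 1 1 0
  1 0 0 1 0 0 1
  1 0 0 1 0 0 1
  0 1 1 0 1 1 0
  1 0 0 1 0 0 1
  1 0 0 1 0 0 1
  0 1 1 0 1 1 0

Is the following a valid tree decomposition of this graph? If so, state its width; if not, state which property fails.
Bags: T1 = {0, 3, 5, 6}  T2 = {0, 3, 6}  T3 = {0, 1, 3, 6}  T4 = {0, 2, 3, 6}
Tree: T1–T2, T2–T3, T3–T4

No — vertex 4 appears in no bag.

A tree decomposition must satisfy three properties: every vertex lies in some bag; for every edge, both endpoints lie together in some bag; and for every vertex, the bags containing it form a connected subtree. Here vertex 4 appears in no bag, so the decomposition is invalid.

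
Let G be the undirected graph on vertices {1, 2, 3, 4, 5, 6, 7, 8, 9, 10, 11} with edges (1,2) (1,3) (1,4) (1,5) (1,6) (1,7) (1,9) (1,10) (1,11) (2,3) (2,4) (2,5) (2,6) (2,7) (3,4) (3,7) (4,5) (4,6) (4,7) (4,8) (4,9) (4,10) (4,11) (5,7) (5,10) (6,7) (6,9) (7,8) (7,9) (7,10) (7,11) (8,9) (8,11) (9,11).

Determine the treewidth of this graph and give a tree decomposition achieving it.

Each bag holds 5 vertices, so the decomposition has width 4, which upper-bounds the treewidth. For the lower bound, the 5 vertices {4, 7, 8, 9, 11} are pairwise adjacent, and any tree decomposition puts a clique entirely inside one bag — forcing width ≥ 4. Therefore the treewidth is 4.

Treewidth 4.
Bags: B1 = {1, 2, 4, 5, 7}  B2 = {1, 2, 4, 6, 7}  B3 = {1, 2, 3, 4, 7}  B4 = {1, 4, 6, 7, 9}  B5 = {1, 4, 7, 9, 11}  B6 = {1, 4, 5, 7, 10}  B7 = {4, 7, 8, 9, 11}
Tree: B1–B2, B1–B3, B2–B4, B4–B5, B1–B6, B5–B7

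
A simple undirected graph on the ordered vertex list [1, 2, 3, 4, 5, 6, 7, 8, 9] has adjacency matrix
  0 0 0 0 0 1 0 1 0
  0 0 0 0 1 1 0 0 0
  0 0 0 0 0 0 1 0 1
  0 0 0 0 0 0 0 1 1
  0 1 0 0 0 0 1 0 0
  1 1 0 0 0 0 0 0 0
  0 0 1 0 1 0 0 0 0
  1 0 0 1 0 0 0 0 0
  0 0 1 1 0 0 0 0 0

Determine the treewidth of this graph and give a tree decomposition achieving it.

Treewidth 2.
One optimal decomposition is:
Bags: B1 = {1, 4, 8}  B2 = {1, 4, 9}  B3 = {1, 3, 9}  B4 = {1, 3, 7}  B5 = {1, 5, 7}  B6 = {1, 2, 5}  B7 = {1, 2, 6}
Tree: B1–B2, B2–B3, B3–B4, B4–B5, B5–B6, B6–B7

Each bag holds 3 vertices, so the decomposition has width 2, which upper-bounds the treewidth. Since 1–8–4–9–3–7–5–2–6–1 is a cycle in G, G is not acyclic. Forests are exactly the graphs of treewidth ≤ 1, so tw(G) ≥ 2. Hence tw(G) = 2 exactly.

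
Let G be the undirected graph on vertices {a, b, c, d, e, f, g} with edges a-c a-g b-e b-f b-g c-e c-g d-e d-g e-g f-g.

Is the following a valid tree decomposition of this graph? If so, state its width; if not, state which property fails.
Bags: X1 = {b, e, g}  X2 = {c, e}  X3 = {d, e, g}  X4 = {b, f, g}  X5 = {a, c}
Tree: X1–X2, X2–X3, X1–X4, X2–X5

No — edge (g,c) lies in no bag.

A tree decomposition must satisfy three properties: every vertex lies in some bag; for every edge, both endpoints lie together in some bag; and for every vertex, the bags containing it form a connected subtree. Here edge (g,c) lies in no bag, so the decomposition is invalid.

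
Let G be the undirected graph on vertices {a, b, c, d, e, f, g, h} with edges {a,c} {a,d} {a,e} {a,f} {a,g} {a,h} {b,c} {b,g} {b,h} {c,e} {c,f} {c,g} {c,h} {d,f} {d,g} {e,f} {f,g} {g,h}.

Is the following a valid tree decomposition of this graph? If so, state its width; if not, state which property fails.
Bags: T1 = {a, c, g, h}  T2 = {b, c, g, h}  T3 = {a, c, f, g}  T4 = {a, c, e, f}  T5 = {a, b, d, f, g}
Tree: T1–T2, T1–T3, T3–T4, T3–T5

No — bags containing vertex b are not connected in the tree.

A tree decomposition must satisfy three properties: every vertex lies in some bag; for every edge, both endpoints lie together in some bag; and for every vertex, the bags containing it form a connected subtree. Here bags containing vertex b are not connected in the tree, so the decomposition is invalid.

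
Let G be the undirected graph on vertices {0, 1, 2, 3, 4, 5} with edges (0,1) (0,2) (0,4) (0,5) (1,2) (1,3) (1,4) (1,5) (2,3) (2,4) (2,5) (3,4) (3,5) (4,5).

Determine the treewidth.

4

A width-4 tree decomposition is:
Bags: B1 = {0, 1, 2, 4, 5}  B2 = {1, 2, 3, 4, 5}
Tree: B1–B2
Every bag has size at most 5, so the width is 5 − 1 = 4 and tw(G) ≤ 4. Conversely, {0, 1, 2, 4, 5} is a clique of size 5, and the vertices of any clique must share a bag in every tree decomposition; so some bag has ≥ 5 vertices and tw(G) ≥ 4. Hence tw(G) = 4 exactly.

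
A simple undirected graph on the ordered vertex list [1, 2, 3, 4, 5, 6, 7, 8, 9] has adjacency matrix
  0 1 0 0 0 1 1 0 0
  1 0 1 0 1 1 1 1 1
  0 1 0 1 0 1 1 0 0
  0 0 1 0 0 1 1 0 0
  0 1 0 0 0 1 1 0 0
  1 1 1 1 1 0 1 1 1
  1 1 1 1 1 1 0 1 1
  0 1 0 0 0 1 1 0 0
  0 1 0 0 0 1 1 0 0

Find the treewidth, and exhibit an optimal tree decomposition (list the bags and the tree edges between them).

Each bag holds 4 vertices, so the decomposition has width 3, which upper-bounds the treewidth. On the other hand G contains the 4-clique {1, 2, 6, 7}. A clique must lie in a single bag of any decomposition, so no decomposition can have width below 3. Therefore the treewidth is 3.

Treewidth 3.
One optimal decomposition is:
Bags: B1 = {2, 3, 6, 7}  B2 = {1, 2, 6, 7}  B3 = {2, 5, 6, 7}  B4 = {2, 6, 7, 8}  B5 = {2, 6, 7, 9}  B6 = {3, 4, 6, 7}
Tree: B1–B2, B1–B3, B2–B4, B3–B5, B1–B6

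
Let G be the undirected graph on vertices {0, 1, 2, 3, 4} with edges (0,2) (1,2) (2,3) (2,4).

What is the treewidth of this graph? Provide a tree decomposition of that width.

Each bag holds 2 vertices, so the decomposition has width 1, which upper-bounds the treewidth. G has an edge, so its treewidth is at least 1. Combining the bounds, tw(G) = 1.

Treewidth 1.
Bags: B1 = {2, 4}  B2 = {2, 3}  B3 = {1, 2}  B4 = {0, 2}
Tree: B1–B2, B1–B3, B3–B4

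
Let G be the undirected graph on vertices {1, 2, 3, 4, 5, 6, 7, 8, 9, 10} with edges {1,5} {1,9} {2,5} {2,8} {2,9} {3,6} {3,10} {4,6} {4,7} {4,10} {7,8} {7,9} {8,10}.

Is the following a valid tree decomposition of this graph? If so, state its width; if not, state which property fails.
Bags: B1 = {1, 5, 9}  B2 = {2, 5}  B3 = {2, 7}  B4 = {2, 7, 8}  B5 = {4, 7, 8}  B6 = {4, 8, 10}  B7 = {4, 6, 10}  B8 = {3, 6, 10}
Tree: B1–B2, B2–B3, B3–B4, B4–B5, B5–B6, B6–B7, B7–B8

No — edge (9,2) lies in no bag.

A tree decomposition must satisfy three properties: every vertex lies in some bag; for every edge, both endpoints lie together in some bag; and for every vertex, the bags containing it form a connected subtree. Here edge (9,2) lies in no bag, so the decomposition is invalid.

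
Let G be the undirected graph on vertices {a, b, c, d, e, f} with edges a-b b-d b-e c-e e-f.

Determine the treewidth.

1

A width-1 tree decomposition is:
Bags: B1 = {b, e}  B2 = {b, d}  B3 = {c, e}  B4 = {e, f}  B5 = {a, b}
Tree: B1–B2, B1–B3, B1–B4, B2–B5
Each bag holds 2 vertices, so the decomposition has width 1, which upper-bounds the treewidth. Since G has at least one edge (e.g. e–b), it is not an edgeless graph, so tw(G) ≥ 1. Hence tw(G) = 1 exactly.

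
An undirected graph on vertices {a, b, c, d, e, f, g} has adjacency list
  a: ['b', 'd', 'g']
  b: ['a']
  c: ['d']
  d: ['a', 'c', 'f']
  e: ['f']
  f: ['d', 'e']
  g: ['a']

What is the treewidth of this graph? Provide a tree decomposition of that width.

Treewidth 1.
One such decomposition:
Bags: B1 = {a, d}  B2 = {a, g}  B3 = {a, b}  B4 = {d, f}  B5 = {e, f}  B6 = {c, d}
Tree: B1–B2, B2–B3, B1–B4, B4–B5, B4–B6

The largest bag has 2 vertices, giving width 1; this decomposition certifies tw(G) ≤ 1. G has an edge, so its treewidth is at least 1. Therefore the treewidth is 1.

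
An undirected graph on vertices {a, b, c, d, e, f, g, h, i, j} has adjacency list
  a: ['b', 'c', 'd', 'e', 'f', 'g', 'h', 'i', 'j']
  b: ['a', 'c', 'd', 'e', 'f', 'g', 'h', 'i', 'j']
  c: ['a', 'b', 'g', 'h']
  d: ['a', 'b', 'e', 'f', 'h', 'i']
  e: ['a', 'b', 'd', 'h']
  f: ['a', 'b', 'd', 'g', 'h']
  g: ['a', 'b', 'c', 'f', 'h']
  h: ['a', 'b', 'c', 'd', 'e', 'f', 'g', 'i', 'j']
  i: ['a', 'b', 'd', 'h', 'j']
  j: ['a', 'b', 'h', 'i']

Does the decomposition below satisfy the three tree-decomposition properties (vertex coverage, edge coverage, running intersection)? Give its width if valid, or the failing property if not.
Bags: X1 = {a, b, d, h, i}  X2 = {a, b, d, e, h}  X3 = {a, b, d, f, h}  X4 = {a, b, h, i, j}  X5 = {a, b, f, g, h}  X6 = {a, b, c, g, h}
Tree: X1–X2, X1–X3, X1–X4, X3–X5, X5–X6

Vertex coverage: the bags together contain {a, b, c, d, e, f, g, h, i, j}, the full vertex set. Edge coverage: each edge of G has both endpoints in at least one bag. Running intersection: for every vertex, the bags containing it form a connected subtree. All three properties hold, so this is a valid tree decomposition of width max|bag| − 1 = 4, and hence tw(G) ≤ 4.

Yes; width 4.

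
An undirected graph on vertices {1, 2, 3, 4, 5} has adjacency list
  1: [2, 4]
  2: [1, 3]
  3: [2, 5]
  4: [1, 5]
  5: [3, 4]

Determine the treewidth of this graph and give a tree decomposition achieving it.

Treewidth 2.
One such decomposition:
Bags: B1 = {1, 4, 5}  B2 = {1, 3, 5}  B3 = {1, 2, 3}
Tree: B1–B2, B2–B3

Each bag holds 3 vertices, so the decomposition has width 2, which upper-bounds the treewidth. Since 1–4–5–3–2–1 is a cycle in G, G is not acyclic. Forests are exactly the graphs of treewidth ≤ 1, so tw(G) ≥ 2. Hence tw(G) = 2 exactly.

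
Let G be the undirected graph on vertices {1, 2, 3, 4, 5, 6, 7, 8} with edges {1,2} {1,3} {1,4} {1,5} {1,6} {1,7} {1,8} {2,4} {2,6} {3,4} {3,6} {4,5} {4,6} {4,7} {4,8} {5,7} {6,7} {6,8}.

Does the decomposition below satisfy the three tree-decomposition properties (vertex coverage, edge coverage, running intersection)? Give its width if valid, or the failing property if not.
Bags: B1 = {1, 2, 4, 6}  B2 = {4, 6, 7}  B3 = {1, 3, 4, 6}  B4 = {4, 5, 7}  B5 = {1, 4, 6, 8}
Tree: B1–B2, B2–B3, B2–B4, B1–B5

No — edge (1,7) lies in no bag.

A tree decomposition must satisfy three properties: every vertex lies in some bag; for every edge, both endpoints lie together in some bag; and for every vertex, the bags containing it form a connected subtree. Here edge (1,7) lies in no bag, so the decomposition is invalid.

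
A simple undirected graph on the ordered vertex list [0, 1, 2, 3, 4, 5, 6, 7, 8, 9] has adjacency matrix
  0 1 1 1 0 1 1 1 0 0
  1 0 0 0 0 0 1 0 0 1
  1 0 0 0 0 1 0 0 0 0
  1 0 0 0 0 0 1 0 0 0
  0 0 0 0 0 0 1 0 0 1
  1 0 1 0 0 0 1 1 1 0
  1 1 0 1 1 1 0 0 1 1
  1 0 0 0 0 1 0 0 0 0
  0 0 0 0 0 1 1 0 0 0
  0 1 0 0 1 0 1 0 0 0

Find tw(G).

A width-2 tree decomposition is:
Bags: B1 = {0, 1, 6}  B2 = {1, 6, 9}  B3 = {0, 3, 6}  B4 = {0, 5, 6}  B5 = {5, 6, 8}  B6 = {4, 6, 9}  B7 = {0, 5, 7}  B8 = {0, 2, 5}
Tree: B1–B2, B1–B3, B3–B4, B4–B5, B2–B6, B4–B7, B7–B8
The largest bag has 3 vertices, giving width 2; this decomposition certifies tw(G) ≤ 2. On the other hand G contains the 3-clique {0, 2, 5}. A clique must lie in a single bag of any decomposition, so no decomposition can have width below 2. Therefore the treewidth is 2.

2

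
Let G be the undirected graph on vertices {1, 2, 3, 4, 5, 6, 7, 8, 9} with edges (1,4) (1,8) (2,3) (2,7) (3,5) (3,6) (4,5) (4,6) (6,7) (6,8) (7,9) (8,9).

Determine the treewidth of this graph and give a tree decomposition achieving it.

Treewidth 3.
Bags: B1 = {2, 7, 8, 9}  B2 = {2, 6, 7, 8}  B3 = {2, 3, 6, 8}  B4 = {1, 3, 6, 8}  B5 = {1, 3, 4, 6}  B6 = {1, 3, 4, 5}
Tree: B1–B2, B2–B3, B3–B4, B4–B5, B5–B6

The largest bag has 4 vertices, giving width 3; this decomposition certifies tw(G) ≤ 3. For the lower bound: the 4 vertex sets {2,7,9}, {8}, {6}, {1,3,4,5} are disjoint, each induces a connected subgraph, and every pair is joined by at least one edge of G. Contracting each set to a single vertex therefore yields K_{4} as a minor, and since treewidth is minor-monotone, tw(G) ≥ tw(K_{4}) = 3. Combining the bounds, tw(G) = 3.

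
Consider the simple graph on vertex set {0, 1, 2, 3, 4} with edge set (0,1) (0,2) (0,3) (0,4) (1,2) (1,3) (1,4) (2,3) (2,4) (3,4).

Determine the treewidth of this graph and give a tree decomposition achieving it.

A single bag containing all 5 vertices is trivially a valid decomposition of width 4. Conversely, {0, 1, 2, 3, 4} is a clique of size 5, and the vertices of any clique must share a bag in every tree decomposition; so some bag has ≥ 5 vertices and tw(G) ≥ 4. Combining the bounds, tw(G) = 4.

Treewidth 4.
One optimal decomposition is:
Bags: B1 = {0, 1, 2, 3, 4}
Tree: (single bag)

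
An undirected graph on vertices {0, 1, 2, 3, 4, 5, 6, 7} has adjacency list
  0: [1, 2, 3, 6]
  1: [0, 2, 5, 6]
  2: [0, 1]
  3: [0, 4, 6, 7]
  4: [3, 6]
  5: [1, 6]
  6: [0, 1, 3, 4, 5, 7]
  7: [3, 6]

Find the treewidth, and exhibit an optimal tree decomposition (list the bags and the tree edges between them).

Treewidth 2.
One optimal decomposition is:
Bags: B1 = {3, 6, 7}  B2 = {3, 4, 6}  B3 = {0, 3, 6}  B4 = {0, 1, 6}  B5 = {0, 1, 2}  B6 = {1, 5, 6}
Tree: B1–B2, B2–B3, B3–B4, B4–B5, B4–B6

The largest bag has 3 vertices, giving width 2; this decomposition certifies tw(G) ≤ 2. On the other hand G contains the 3-clique {0, 1, 2}. A clique must lie in a single bag of any decomposition, so no decomposition can have width below 2. The upper and lower bounds meet at 2, so that is the treewidth.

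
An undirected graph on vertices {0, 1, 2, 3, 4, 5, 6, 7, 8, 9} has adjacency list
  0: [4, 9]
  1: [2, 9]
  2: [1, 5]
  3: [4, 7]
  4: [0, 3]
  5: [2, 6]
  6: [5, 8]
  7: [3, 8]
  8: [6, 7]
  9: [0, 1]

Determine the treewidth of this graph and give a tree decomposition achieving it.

The largest bag has 3 vertices, giving width 2; this decomposition certifies tw(G) ≤ 2. For the lower bound, G contains the cycle 2–5–6–8–7–3–4–0–9–1–2, so G is not a forest; only forests have treewidth ≤ 1, hence tw(G) ≥ 2. Hence tw(G) = 2 exactly.

Treewidth 2.
One optimal decomposition is:
Bags: B1 = {2, 5, 6}  B2 = {2, 6, 8}  B3 = {2, 7, 8}  B4 = {2, 3, 7}  B5 = {2, 3, 4}  B6 = {0, 2, 4}  B7 = {0, 2, 9}  B8 = {1, 2, 9}
Tree: B1–B2, B2–B3, B3–B4, B4–B5, B5–B6, B6–B7, B7–B8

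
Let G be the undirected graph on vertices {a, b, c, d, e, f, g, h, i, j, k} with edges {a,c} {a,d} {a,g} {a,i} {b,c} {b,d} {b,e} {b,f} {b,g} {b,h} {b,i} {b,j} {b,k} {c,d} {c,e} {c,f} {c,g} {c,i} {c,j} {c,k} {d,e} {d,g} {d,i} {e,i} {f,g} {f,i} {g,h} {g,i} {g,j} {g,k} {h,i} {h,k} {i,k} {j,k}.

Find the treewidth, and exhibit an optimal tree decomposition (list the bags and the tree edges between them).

The largest bag has 5 vertices, giving width 4; this decomposition certifies tw(G) ≤ 4. Conversely, {a, c, d, g, i} is a clique of size 5, and the vertices of any clique must share a bag in every tree decomposition; so some bag has ≥ 5 vertices and tw(G) ≥ 4. Hence tw(G) = 4 exactly.

Treewidth 4.
One optimal decomposition is:
Bags: B1 = {b, c, g, i, k}  B2 = {b, c, g, j, k}  B3 = {b, g, h, i, k}  B4 = {b, c, d, g, i}  B5 = {a, c, d, g, i}  B6 = {b, c, f, g, i}  B7 = {b, c, d, e, i}
Tree: B1–B2, B1–B3, B1–B4, B4–B5, B1–B6, B4–B7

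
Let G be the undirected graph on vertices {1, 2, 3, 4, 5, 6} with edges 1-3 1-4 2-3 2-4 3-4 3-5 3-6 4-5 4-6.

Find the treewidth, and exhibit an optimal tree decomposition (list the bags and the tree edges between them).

The largest bag has 3 vertices, giving width 2; this decomposition certifies tw(G) ≤ 2. For the lower bound, the 3 vertices {1, 3, 4} are pairwise adjacent, and any tree decomposition puts a clique entirely inside one bag — forcing width ≥ 2. Therefore the treewidth is 2.

Treewidth 2.
Bags: B1 = {3, 4, 6}  B2 = {3, 4, 5}  B3 = {2, 3, 4}  B4 = {1, 3, 4}
Tree: B1–B2, B1–B3, B1–B4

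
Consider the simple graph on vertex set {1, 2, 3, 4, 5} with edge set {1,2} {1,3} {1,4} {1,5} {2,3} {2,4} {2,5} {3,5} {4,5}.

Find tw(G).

A width-3 tree decomposition is:
Bags: B1 = {1, 2, 4, 5}  B2 = {1, 2, 3, 5}
Tree: B1–B2
Each bag holds 4 vertices, so the decomposition has width 3, which upper-bounds the treewidth. For the lower bound, the 4 vertices {1, 2, 3, 5} are pairwise adjacent, and any tree decomposition puts a clique entirely inside one bag — forcing width ≥ 3. Combining the bounds, tw(G) = 3.

3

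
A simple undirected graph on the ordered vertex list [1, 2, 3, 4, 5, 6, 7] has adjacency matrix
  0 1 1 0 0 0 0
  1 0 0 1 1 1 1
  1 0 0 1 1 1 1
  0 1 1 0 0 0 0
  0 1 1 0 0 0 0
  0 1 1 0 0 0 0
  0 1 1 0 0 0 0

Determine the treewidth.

2

A width-2 tree decomposition is:
Bags: B1 = {2, 3, 7}  B2 = {2, 3, 5}  B3 = {2, 3, 4}  B4 = {1, 2, 3}  B5 = {2, 3, 6}
Tree: B1–B2, B2–B3, B3–B4, B4–B5
Each bag holds 3 vertices, so the decomposition has width 2, which upper-bounds the treewidth. Since 2–7–3–5–2 is a cycle in G, G is not acyclic. Forests are exactly the graphs of treewidth ≤ 1, so tw(G) ≥ 2. The upper and lower bounds meet at 2, so that is the treewidth.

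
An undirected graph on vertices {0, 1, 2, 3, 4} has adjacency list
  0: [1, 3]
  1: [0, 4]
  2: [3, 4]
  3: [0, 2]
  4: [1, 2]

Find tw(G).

2

A width-2 tree decomposition is:
Bags: B1 = {2, 3, 4}  B2 = {0, 3, 4}  B3 = {0, 1, 4}
Tree: B1–B2, B2–B3
The largest bag has 3 vertices, giving width 2; this decomposition certifies tw(G) ≤ 2. For the lower bound, G contains the cycle 4–2–3–0–1–4, so G is not a forest; only forests have treewidth ≤ 1, hence tw(G) ≥ 2. Therefore the treewidth is 2.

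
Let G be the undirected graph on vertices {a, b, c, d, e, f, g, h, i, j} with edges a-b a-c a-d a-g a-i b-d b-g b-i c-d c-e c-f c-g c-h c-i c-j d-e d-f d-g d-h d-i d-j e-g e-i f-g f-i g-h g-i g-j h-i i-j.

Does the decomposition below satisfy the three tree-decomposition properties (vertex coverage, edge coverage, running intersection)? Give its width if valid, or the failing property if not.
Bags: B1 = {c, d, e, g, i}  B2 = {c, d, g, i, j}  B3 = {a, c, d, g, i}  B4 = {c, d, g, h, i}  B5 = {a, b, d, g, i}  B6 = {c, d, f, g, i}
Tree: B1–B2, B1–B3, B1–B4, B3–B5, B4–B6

Yes; width 4.

Every vertex of G appears in some bag (union = {a, b, c, d, e, f, g, h, i, j}); every edge is covered by a bag; and for each vertex v the set of bags containing v is connected in the bag tree. The decomposition is therefore valid. The largest bag has 5 vertices, so the width is 4.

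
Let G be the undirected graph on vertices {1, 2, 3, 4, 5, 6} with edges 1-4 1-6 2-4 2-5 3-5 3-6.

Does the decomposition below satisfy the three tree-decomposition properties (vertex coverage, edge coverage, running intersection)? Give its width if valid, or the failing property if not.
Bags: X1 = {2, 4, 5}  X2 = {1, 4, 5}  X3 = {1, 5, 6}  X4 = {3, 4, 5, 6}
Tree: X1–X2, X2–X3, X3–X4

A tree decomposition must satisfy three properties: every vertex lies in some bag; for every edge, both endpoints lie together in some bag; and for every vertex, the bags containing it form a connected subtree. Here bags containing vertex 4 are not connected in the tree, so the decomposition is invalid.

No — bags containing vertex 4 are not connected in the tree.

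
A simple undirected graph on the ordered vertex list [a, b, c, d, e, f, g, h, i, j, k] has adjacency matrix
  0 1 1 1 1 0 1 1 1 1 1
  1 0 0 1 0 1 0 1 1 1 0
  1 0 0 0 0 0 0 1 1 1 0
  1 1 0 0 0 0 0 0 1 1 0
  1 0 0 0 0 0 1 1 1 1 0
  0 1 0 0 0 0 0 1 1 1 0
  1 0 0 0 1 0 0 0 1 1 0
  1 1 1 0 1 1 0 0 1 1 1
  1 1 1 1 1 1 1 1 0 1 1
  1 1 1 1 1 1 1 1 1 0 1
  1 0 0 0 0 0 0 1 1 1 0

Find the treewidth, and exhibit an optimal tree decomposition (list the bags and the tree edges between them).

Treewidth 4.
One optimal decomposition is:
Bags: B1 = {a, h, i, j, k}  B2 = {a, e, h, i, j}  B3 = {a, b, h, i, j}  B4 = {a, e, g, i, j}  B5 = {a, b, d, i, j}  B6 = {b, f, h, i, j}  B7 = {a, c, h, i, j}
Tree: B1–B2, B1–B3, B2–B4, B3–B5, B3–B6, B3–B7

The largest bag has 5 vertices, giving width 4; this decomposition certifies tw(G) ≤ 4. Conversely, {a, b, d, i, j} is a clique of size 5, and the vertices of any clique must share a bag in every tree decomposition; so some bag has ≥ 5 vertices and tw(G) ≥ 4. The upper and lower bounds meet at 4, so that is the treewidth.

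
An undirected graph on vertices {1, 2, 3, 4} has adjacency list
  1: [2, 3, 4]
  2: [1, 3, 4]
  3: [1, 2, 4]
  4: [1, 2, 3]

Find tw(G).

A width-3 tree decomposition is:
Bags: B1 = {1, 2, 3, 4}
Tree: (single bag)
A single bag containing all 4 vertices is trivially a valid decomposition of width 3. For the lower bound, the 4 vertices {1, 2, 3, 4} are pairwise adjacent, and any tree decomposition puts a clique entirely inside one bag — forcing width ≥ 3. Hence tw(G) = 3 exactly.

3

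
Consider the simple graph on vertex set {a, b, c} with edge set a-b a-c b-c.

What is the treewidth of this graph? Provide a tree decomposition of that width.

Treewidth 2.
Bags: B1 = {a, b, c}
Tree: (single bag)

With just one bag of size 3, the width is 3 − 1 = 2, so tw(G) ≤ 2. Conversely, {a, b, c} is a clique of size 3, and the vertices of any clique must share a bag in every tree decomposition; so some bag has ≥ 3 vertices and tw(G) ≥ 2. Combining the bounds, tw(G) = 2.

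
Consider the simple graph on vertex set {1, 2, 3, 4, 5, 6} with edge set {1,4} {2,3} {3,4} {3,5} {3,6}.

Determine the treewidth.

A width-1 tree decomposition is:
Bags: B1 = {2, 3}  B2 = {3, 4}  B3 = {3, 6}  B4 = {1, 4}  B5 = {3, 5}
Tree: B1–B2, B2–B3, B2–B4, B3–B5
The largest bag has 2 vertices, giving width 1; this decomposition certifies tw(G) ≤ 1. Since G has at least one edge (e.g. 2–3), it is not an edgeless graph, so tw(G) ≥ 1. The upper and lower bounds meet at 1, so that is the treewidth.

1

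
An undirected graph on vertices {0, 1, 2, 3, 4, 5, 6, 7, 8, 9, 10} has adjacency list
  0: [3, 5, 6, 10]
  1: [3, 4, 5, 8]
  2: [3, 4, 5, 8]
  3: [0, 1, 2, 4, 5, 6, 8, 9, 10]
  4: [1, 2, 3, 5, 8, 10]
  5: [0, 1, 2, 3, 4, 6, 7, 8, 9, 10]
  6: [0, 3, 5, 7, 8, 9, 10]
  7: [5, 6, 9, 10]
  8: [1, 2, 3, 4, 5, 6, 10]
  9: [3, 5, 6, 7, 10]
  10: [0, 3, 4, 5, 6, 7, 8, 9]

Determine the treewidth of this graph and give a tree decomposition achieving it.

Treewidth 4.
One such decomposition:
Bags: B1 = {2, 3, 4, 5, 8}  B2 = {3, 4, 5, 8, 10}  B3 = {3, 5, 6, 8, 10}  B4 = {3, 5, 6, 9, 10}  B5 = {1, 3, 4, 5, 8}  B6 = {5, 6, 7, 9, 10}  B7 = {0, 3, 5, 6, 10}
Tree: B1–B2, B2–B3, B3–B4, B2–B5, B4–B6, B4–B7

Each bag holds 5 vertices, so the decomposition has width 4, which upper-bounds the treewidth. For the lower bound, the 5 vertices {0, 3, 5, 6, 10} are pairwise adjacent, and any tree decomposition puts a clique entirely inside one bag — forcing width ≥ 4. Combining the bounds, tw(G) = 4.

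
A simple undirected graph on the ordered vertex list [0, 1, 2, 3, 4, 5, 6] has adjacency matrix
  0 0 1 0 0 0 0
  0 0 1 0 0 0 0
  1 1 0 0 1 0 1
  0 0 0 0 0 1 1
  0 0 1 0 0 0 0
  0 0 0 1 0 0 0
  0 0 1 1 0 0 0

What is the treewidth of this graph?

A width-1 tree decomposition is:
Bags: B1 = {2, 6}  B2 = {3, 6}  B3 = {2, 4}  B4 = {0, 2}  B5 = {1, 2}  B6 = {3, 5}
Tree: B1–B2, B1–B3, B1–B4, B4–B5, B2–B6
The largest bag has 2 vertices, giving width 1; this decomposition certifies tw(G) ≤ 1. Since G has at least one edge (e.g. 2–6), it is not an edgeless graph, so tw(G) ≥ 1. Combining the bounds, tw(G) = 1.

1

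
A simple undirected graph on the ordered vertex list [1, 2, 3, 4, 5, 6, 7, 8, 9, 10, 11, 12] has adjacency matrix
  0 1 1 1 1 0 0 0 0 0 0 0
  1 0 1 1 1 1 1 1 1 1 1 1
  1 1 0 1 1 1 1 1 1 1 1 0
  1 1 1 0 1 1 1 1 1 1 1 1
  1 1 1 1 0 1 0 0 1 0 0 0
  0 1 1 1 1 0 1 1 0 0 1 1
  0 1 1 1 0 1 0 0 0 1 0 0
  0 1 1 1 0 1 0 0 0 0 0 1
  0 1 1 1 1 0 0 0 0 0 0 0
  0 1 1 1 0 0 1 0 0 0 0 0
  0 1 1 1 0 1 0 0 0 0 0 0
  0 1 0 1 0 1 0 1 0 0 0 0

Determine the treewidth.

A width-4 tree decomposition is:
Bags: B1 = {2, 3, 4, 5, 6}  B2 = {1, 2, 3, 4, 5}  B3 = {2, 3, 4, 6, 8}  B4 = {2, 3, 4, 5, 9}  B5 = {2, 3, 4, 6, 7}  B6 = {2, 3, 4, 6, 11}  B7 = {2, 4, 6, 8, 12}  B8 = {2, 3, 4, 7, 10}
Tree: B1–B2, B1–B3, B1–B4, B3–B5, B1–B6, B3–B7, B5–B8
The largest bag has 5 vertices, giving width 4; this decomposition certifies tw(G) ≤ 4. For the lower bound, the 5 vertices {1, 2, 3, 4, 5} are pairwise adjacent, and any tree decomposition puts a clique entirely inside one bag — forcing width ≥ 4. The upper and lower bounds meet at 4, so that is the treewidth.

4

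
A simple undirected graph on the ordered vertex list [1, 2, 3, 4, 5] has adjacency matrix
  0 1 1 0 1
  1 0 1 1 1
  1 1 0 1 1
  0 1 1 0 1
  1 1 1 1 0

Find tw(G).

A width-3 tree decomposition is:
Bags: B1 = {2, 3, 4, 5}  B2 = {1, 2, 3, 5}
Tree: B1–B2
Every bag has size at most 4, so the width is 4 − 1 = 3 and tw(G) ≤ 3. Conversely, {1, 2, 3, 5} is a clique of size 4, and the vertices of any clique must share a bag in every tree decomposition; so some bag has ≥ 4 vertices and tw(G) ≥ 3. The upper and lower bounds meet at 3, so that is the treewidth.

3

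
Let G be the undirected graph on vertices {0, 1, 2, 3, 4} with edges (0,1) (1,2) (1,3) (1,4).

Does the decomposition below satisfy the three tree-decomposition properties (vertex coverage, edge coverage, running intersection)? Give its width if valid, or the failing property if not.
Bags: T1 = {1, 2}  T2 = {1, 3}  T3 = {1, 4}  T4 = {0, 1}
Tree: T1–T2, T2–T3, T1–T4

Yes; width 1.

Every vertex of G appears in some bag (union = {0, 1, 2, 3, 4}); every edge is covered by a bag; and for each vertex v the set of bags containing v is connected in the bag tree. The decomposition is therefore valid. The largest bag has 2 vertices, so the width is 1.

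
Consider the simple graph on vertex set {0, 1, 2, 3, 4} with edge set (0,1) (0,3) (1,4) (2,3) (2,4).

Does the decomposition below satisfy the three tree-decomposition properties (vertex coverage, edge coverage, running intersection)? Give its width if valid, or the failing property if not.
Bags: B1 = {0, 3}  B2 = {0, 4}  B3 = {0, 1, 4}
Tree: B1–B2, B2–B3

A tree decomposition must satisfy three properties: every vertex lies in some bag; for every edge, both endpoints lie together in some bag; and for every vertex, the bags containing it form a connected subtree. Here vertex 2 appears in no bag, so the decomposition is invalid.

No — vertex 2 appears in no bag.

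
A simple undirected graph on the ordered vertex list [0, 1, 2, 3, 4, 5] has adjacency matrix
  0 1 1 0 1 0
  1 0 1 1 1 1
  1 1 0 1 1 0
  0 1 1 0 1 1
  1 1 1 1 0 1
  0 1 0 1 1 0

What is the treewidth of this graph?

A width-3 tree decomposition is:
Bags: B1 = {0, 1, 2, 4}  B2 = {1, 2, 3, 4}  B3 = {1, 3, 4, 5}
Tree: B1–B2, B2–B3
Every bag has size at most 4, so the width is 4 − 1 = 3 and tw(G) ≤ 3. On the other hand G contains the 4-clique {0, 1, 2, 4}. A clique must lie in a single bag of any decomposition, so no decomposition can have width below 3. Hence tw(G) = 3 exactly.

3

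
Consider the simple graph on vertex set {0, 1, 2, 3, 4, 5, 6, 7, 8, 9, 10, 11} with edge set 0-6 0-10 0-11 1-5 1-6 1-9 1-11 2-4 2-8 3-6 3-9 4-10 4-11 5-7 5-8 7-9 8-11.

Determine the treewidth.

3

A width-3 tree decomposition is:
Bags: B1 = {2, 4, 8, 10}  B2 = {4, 8, 10, 11}  B3 = {0, 8, 10, 11}  B4 = {0, 5, 8, 11}  B5 = {0, 1, 5, 11}  B6 = {0, 1, 5, 6}  B7 = {1, 5, 6, 7}  B8 = {1, 6, 7, 9}  B9 = {3, 6, 7, 9}
Tree: B1–B2, B2–B3, B3–B4, B4–B5, B5–B6, B6–B7, B7–B8, B8–B9
The largest bag has 4 vertices, giving width 3; this decomposition certifies tw(G) ≤ 3. For the lower bound: the 4 vertex sets {2,4,10}, {8}, {11}, {0,1,5,6} are disjoint, each induces a connected subgraph, and every pair is joined by at least one edge of G. Contracting each set to a single vertex therefore yields K_{4} as a minor, and since treewidth is minor-monotone, tw(G) ≥ tw(K_{4}) = 3. Therefore the treewidth is 3.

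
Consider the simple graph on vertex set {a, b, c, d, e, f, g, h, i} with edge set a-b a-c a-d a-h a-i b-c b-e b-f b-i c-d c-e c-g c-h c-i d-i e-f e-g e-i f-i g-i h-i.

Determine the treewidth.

A width-3 tree decomposition is:
Bags: B1 = {a, c, d, i}  B2 = {a, b, c, i}  B3 = {b, c, e, i}  B4 = {b, e, f, i}  B5 = {c, e, g, i}  B6 = {a, c, h, i}
Tree: B1–B2, B2–B3, B3–B4, B3–B5, B2–B6
Every bag has size at most 4, so the width is 4 − 1 = 3 and tw(G) ≤ 3. On the other hand G contains the 4-clique {c, e, g, i}. A clique must lie in a single bag of any decomposition, so no decomposition can have width below 3. Combining the bounds, tw(G) = 3.

3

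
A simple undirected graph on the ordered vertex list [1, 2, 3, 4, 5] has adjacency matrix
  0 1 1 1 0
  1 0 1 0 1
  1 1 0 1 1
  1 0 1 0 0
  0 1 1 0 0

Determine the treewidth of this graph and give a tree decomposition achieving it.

Each bag holds 3 vertices, so the decomposition has width 2, which upper-bounds the treewidth. Conversely, {1, 2, 3} is a clique of size 3, and the vertices of any clique must share a bag in every tree decomposition; so some bag has ≥ 3 vertices and tw(G) ≥ 2. The upper and lower bounds meet at 2, so that is the treewidth.

Treewidth 2.
One optimal decomposition is:
Bags: B1 = {1, 2, 3}  B2 = {2, 3, 5}  B3 = {1, 3, 4}
Tree: B1–B2, B1–B3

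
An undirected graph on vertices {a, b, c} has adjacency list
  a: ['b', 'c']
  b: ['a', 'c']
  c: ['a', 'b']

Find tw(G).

A width-2 tree decomposition is:
Bags: B1 = {a, b, c}
Tree: (single bag)
With just one bag of size 3, the width is 3 − 1 = 2, so tw(G) ≤ 2. On the other hand G contains the 3-clique {a, b, c}. A clique must lie in a single bag of any decomposition, so no decomposition can have width below 2. Combining the bounds, tw(G) = 2.

2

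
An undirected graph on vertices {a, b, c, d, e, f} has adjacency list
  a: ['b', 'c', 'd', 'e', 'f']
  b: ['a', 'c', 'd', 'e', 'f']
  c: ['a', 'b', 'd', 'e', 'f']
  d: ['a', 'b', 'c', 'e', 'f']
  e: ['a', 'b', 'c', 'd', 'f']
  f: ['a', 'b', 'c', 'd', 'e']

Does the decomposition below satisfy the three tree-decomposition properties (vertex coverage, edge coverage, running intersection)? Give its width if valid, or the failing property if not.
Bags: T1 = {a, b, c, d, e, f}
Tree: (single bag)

Yes; width 5.

Vertex coverage: the bags together contain {a, b, c, d, e, f}, the full vertex set. Edge coverage: each edge of G has both endpoints in at least one bag. Running intersection: for every vertex, the bags containing it form a connected subtree. All three properties hold, so this is a valid tree decomposition of width max|bag| − 1 = 5, and hence tw(G) ≤ 5.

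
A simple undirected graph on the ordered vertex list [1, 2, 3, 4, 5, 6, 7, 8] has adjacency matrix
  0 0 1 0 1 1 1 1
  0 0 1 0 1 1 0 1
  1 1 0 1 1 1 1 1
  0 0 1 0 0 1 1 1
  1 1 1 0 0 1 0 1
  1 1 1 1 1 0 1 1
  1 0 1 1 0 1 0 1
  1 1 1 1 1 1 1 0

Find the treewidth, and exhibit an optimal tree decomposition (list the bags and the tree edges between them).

Treewidth 4.
Bags: B1 = {3, 4, 6, 7, 8}  B2 = {1, 3, 6, 7, 8}  B3 = {1, 3, 5, 6, 8}  B4 = {2, 3, 5, 6, 8}
Tree: B1–B2, B2–B3, B3–B4

The largest bag has 5 vertices, giving width 4; this decomposition certifies tw(G) ≤ 4. For the lower bound, the 5 vertices {1, 3, 5, 6, 8} are pairwise adjacent, and any tree decomposition puts a clique entirely inside one bag — forcing width ≥ 4. Therefore the treewidth is 4.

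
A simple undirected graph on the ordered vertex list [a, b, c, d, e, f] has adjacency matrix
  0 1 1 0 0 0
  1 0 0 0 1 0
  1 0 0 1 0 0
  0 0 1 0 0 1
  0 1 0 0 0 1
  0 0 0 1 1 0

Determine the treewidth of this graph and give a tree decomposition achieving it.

Every bag has size at most 3, so the width is 3 − 1 = 2 and tw(G) ≤ 2. Since e–b–a–c–d–f–e is a cycle in G, G is not acyclic. Forests are exactly the graphs of treewidth ≤ 1, so tw(G) ≥ 2. Therefore the treewidth is 2.

Treewidth 2.
One optimal decomposition is:
Bags: B1 = {a, b, e}  B2 = {a, c, e}  B3 = {c, d, e}  B4 = {d, e, f}
Tree: B1–B2, B2–B3, B3–B4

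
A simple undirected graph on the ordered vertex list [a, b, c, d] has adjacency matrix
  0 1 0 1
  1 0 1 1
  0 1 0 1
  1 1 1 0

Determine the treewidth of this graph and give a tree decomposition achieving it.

Every bag has size at most 3, so the width is 3 − 1 = 2 and tw(G) ≤ 2. Conversely, {b, c, d} is a clique of size 3, and the vertices of any clique must share a bag in every tree decomposition; so some bag has ≥ 3 vertices and tw(G) ≥ 2. Combining the bounds, tw(G) = 2.

Treewidth 2.
One such decomposition:
Bags: B1 = {b, c, d}  B2 = {a, b, d}
Tree: B1–B2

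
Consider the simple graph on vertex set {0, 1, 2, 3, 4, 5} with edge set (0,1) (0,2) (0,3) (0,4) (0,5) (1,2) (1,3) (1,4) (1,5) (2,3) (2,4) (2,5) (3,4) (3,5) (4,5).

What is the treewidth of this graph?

A width-5 tree decomposition is:
Bags: B1 = {0, 1, 2, 3, 4, 5}
Tree: (single bag)
With just one bag of size 6, the width is 6 − 1 = 5, so tw(G) ≤ 5. Conversely, {0, 1, 2, 3, 4, 5} is a clique of size 6, and the vertices of any clique must share a bag in every tree decomposition; so some bag has ≥ 6 vertices and tw(G) ≥ 5. The upper and lower bounds meet at 5, so that is the treewidth.

5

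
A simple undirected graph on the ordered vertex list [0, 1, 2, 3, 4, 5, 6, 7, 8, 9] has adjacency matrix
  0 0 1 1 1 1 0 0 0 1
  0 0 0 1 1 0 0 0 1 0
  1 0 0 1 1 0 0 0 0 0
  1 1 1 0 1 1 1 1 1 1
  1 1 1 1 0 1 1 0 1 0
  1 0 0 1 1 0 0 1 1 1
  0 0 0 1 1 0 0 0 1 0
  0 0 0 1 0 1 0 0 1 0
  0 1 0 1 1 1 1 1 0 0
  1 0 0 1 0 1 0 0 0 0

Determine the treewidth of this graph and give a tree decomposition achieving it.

Treewidth 3.
Bags: B1 = {3, 4, 5, 8}  B2 = {1, 3, 4, 8}  B3 = {3, 4, 6, 8}  B4 = {0, 3, 4, 5}  B5 = {0, 2, 3, 4}  B6 = {3, 5, 7, 8}  B7 = {0, 3, 5, 9}
Tree: B1–B2, B1–B3, B1–B4, B4–B5, B1–B6, B4–B7

Each bag holds 4 vertices, so the decomposition has width 3, which upper-bounds the treewidth. On the other hand G contains the 4-clique {0, 3, 5, 9}. A clique must lie in a single bag of any decomposition, so no decomposition can have width below 3. The upper and lower bounds meet at 3, so that is the treewidth.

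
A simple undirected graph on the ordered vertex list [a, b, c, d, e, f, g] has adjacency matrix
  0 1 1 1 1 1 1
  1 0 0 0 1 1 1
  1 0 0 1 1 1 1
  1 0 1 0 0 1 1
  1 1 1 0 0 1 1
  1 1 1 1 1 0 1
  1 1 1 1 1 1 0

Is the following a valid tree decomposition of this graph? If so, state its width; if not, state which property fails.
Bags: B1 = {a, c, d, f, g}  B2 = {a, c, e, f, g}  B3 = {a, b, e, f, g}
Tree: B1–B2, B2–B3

Every vertex of G appears in some bag (union = {a, b, c, d, e, f, g}); every edge is covered by a bag; and for each vertex v the set of bags containing v is connected in the bag tree. The decomposition is therefore valid. The largest bag has 5 vertices, so the width is 4.

Yes; width 4.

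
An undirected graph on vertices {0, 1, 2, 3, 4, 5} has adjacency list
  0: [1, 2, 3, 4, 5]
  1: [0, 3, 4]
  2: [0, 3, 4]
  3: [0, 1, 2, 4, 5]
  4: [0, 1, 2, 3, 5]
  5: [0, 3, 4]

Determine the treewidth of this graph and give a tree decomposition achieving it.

Treewidth 3.
Bags: B1 = {0, 1, 3, 4}  B2 = {0, 2, 3, 4}  B3 = {0, 3, 4, 5}
Tree: B1–B2, B1–B3

Every bag has size at most 4, so the width is 4 − 1 = 3 and tw(G) ≤ 3. On the other hand G contains the 4-clique {0, 1, 3, 4}. A clique must lie in a single bag of any decomposition, so no decomposition can have width below 3. Combining the bounds, tw(G) = 3.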